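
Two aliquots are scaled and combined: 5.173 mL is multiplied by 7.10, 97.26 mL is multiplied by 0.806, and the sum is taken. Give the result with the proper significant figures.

5.173 × 7.10 = 36.7283 → 36.7 mL (3 s.f., last digit at the 10^-1 place).
97.26 × 0.806 = 78.39156 → 78.4 mL (3 s.f., last digit at the 10^-1 place).
Sum: 115.11986 mL; keep the coarser place, 10^-1.
Result: 115.1 mL.

115.1 mL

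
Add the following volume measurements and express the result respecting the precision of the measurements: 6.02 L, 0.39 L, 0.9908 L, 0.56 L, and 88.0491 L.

6.02 L + 0.39 L + 0.9908 L + 0.56 L + 88.0491 L = 96.0099 L.
Addition/subtraction keeps the fewest decimal places: 6.02 → 2 decimal places, 0.39 → 2 decimal places, 0.9908 → 4 decimal places, 0.56 → 2 decimal places, 88.0491 → 4 decimal places; limit is 2.
Rounded to 2 decimal places: 96.01 L.

96.01 L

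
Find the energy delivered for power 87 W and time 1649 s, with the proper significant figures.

1.4 × 10^5 J

energy delivered = 87 W × 1649 s = 143463 J.
87 has 2 significant figures; 1649 has 4.
Division/multiplication keeps the fewest: 2 significant figures.
Rounded: 1.4 × 10^5 J.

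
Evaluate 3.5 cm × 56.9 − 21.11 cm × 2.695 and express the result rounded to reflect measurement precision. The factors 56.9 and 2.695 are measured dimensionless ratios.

3.5 × 56.9 = 199.15 → 2.0 × 10² cm (2 s.f., last digit at the 10^1 place).
21.11 × 2.695 = 56.89145 → 56.89 cm (4 s.f., last digit at the 10^-2 place).
Difference: 142.25855 cm; keep the coarser place, 10^1.
Result: 1.4 × 10² cm.

1.4 × 10² cm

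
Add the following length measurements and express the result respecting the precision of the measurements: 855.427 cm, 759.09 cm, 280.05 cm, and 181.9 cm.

855.427 cm + 759.09 cm + 280.05 cm + 181.9 cm = 2076.467 cm.
Addition/subtraction keeps the fewest decimal places: 855.427 → 3 decimal places, 759.09 → 2 decimal places, 280.05 → 2 decimal places, 181.9 → 1 decimal place; limit is 1.
Rounded to 1 decimal place: 2076.5 cm.

2076.5 cm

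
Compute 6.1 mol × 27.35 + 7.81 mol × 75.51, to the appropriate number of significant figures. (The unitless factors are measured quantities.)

7.6 × 10^2 mol

6.1 × 27.35 = 166.835 → 1.7 × 10^2 mol (2 s.f., last digit at the 10^1 place).
7.81 × 75.51 = 589.7331 → 590. mol (3 s.f., last digit at the 10^0 place).
Sum: 756.5681 mol; keep the coarser place, 10^1.
Result: 7.6 × 10^2 mol.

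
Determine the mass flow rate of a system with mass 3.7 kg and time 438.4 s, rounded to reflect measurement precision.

0.0084 kg/s

mass flow rate = 3.7 kg ÷ 438.4 s = 0.0084397810219… kg/s.
3.7 has 2 significant figures; 438.4 has 4.
Division/multiplication keeps the fewest: 2 significant figures.
Rounded: 0.0084 kg/s.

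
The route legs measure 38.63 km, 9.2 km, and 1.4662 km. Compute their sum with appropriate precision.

49.3 km

38.63 km + 9.2 km + 1.4662 km = 49.2962 km.
Addition/subtraction keeps the fewest decimal places: 38.63 → 2 decimal places, 9.2 → 1 decimal place, 1.4662 → 4 decimal places; limit is 1.
Rounded to 1 decimal place: 49.3 km.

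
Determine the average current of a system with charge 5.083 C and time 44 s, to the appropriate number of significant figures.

average current = 5.083 C ÷ 44 s = 0.115522727273… A.
5.083 has 4 significant figures; 44 has 2.
Division/multiplication keeps the fewest: 2 significant figures.
Rounded: 0.12 A.

0.12 A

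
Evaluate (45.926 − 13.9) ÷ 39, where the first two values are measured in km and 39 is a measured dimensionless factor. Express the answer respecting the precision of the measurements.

45.926 km − 13.9 km = 32.026 km; the difference is limited to 1 decimal place (3 s.f.).
Carrying full precision, 32.026 ÷ 39 = 0.821179487179… km; 39 has 2 s.f., so the result keeps min(3, 2) = 2 s.f.
Rounded to 2 significant figures: 0.82 km.

0.82 km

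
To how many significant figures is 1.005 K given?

4

1.005: zeros between nonzero digits are significant.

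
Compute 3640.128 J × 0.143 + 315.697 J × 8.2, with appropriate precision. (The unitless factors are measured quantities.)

3640.128 × 0.143 = 520.538304 → 5.21 × 10^2 J (3 s.f., last digit at the 10^0 place).
315.697 × 8.2 = 2588.7154 → 2.6 × 10^3 J (2 s.f., last digit at the 10^2 place).
Sum: 3109.253704 J; keep the coarser place, 10^2.
Result: 3.1 × 10^3 J.

3.1 × 10^3 J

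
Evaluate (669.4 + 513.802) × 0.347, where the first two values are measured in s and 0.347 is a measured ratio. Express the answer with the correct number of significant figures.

669.4 s + 513.802 s = 1183.202 s; the sum is limited to 1 decimal place (5 s.f.).
Carrying full precision, 1183.202 × 0.347 = 410.571094 s; 0.347 has 3 s.f., so the result keeps min(5, 3) = 3 s.f.
Rounded to 3 significant figures: 411 s.

411 s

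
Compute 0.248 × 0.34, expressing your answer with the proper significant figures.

0.084

0.248 × 0.34 = 0.08432
Multiplication/division keeps the fewest significant figures: 0.248 → 3 s.f., 0.34 → 2 s.f.; limit is 2.
Rounded to 2 significant figures: 0.084.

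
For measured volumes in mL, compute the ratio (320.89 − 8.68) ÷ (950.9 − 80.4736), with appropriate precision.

320.89 − 8.68 = 312.21, limited to 2 d.p. → 5 s.f.; 950.9 − 80.4736 = 870.4264, limited to 1 d.p. → 4 s.f.
Carrying full precision, 312.21 ÷ 870.4264 = 0.358686271464…; keep min(5, 4) = 4 s.f.
Rounded to 4 significant figures: 0.3587.

0.3587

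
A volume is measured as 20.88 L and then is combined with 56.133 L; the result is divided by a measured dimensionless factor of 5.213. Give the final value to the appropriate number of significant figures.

14.77 L

20.88 L + 56.133 L = 77.013 L; the sum is limited to 2 decimal places (4 s.f.).
Carrying full precision, 77.013 ÷ 5.213 = 14.7732591598… L; 5.213 has 4 s.f., so the result keeps min(4, 4) = 4 s.f.
Rounded to 4 significant figures: 14.77 L.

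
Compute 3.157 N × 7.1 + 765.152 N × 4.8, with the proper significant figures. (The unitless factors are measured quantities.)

3.7 × 10³ N

3.157 × 7.1 = 22.4147 → 22 N (2 s.f., last digit at the 10^0 place).
765.152 × 4.8 = 3672.7296 → 3.7 × 10³ N (2 s.f., last digit at the 10^2 place).
Sum: 3695.1443 N; keep the coarser place, 10^2.
Result: 3.7 × 10³ N.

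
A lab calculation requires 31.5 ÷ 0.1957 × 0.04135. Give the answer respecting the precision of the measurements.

31.5 ÷ 0.1957 × 0.04135 = 6.65572304548…
Multiplication/division keeps the fewest significant figures: 31.5 → 3 s.f., 0.1957 → 4 s.f., 0.04135 → 4 s.f.; limit is 3.
Rounded to 3 significant figures: 6.66.

6.66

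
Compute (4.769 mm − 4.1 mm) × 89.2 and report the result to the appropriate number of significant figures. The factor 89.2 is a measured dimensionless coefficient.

6 × 10^1 mm

4.769 mm − 4.1 mm = 0.669 mm; the difference is limited to 1 decimal place (1 s.f.).
Carrying full precision, 0.669 × 89.2 = 59.6748 mm; 89.2 has 3 s.f., so the result keeps min(1, 3) = 1 s.f.
Rounded to 1 significant figure: 6 × 10^1 mm.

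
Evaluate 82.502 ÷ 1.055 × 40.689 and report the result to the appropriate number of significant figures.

82.502 ÷ 1.055 × 40.689 = 3181.91836777…
Multiplication/division keeps the fewest significant figures: 82.502 → 5 s.f., 1.055 → 4 s.f., 40.689 → 5 s.f.; limit is 4.
Rounded to 4 significant figures: 3182.

3182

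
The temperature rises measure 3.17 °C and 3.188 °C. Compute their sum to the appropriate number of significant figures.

3.17 °C + 3.188 °C = 6.358 °C.
Addition/subtraction keeps the fewest decimal places: 3.17 → 2 decimal places, 3.188 → 3 decimal places; limit is 2.
Rounded to 2 decimal places: 6.36 °C.

6.36 °C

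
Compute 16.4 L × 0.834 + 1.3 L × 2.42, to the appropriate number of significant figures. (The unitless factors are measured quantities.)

16.4 × 0.834 = 13.6776 → 13.7 L (3 s.f., last digit at the 10^-1 place).
1.3 × 2.42 = 3.146 → 3.1 L (2 s.f., last digit at the 10^-1 place).
Sum: 16.8236 L; keep the coarser place, 10^-1.
Result: 16.8 L.

16.8 L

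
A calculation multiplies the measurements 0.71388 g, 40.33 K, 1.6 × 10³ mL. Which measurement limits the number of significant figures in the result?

0.71388 g → 5 s.f.; 40.33 K → 4 s.f.; 1.6 × 10³ mL → 2 s.f.
The fewest is 2 significant figures, from 1.6 × 10³ mL.

1.6 × 10³ mL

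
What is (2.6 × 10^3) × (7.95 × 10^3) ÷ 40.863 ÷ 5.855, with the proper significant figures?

(2.6 × 10^3) × (7.95 × 10^3) ÷ 40.863 ÷ 5.855 = 86393.9497652…
Multiplication/division keeps the fewest significant figures: 2.6 × 10^3 → 2 s.f., 7.95 × 10^3 → 3 s.f., 40.863 → 5 s.f., 5.855 → 4 s.f.; limit is 2.
Rounded to 2 significant figures: 8.6 × 10^4.

8.6 × 10^4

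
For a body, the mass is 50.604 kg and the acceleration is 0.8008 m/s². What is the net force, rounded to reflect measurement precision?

net force = 50.604 kg × 0.8008 m/s² = 40.5236832 N.
50.604 has 5 significant figures; 0.8008 has 4.
Division/multiplication keeps the fewest: 4 significant figures.
Rounded: 40.52 N.

40.52 N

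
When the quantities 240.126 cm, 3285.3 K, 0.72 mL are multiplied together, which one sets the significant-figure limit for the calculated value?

0.72 mL

240.126 cm → 6 s.f.; 3285.3 K → 5 s.f.; 0.72 mL → 2 s.f.
The fewest is 2 significant figures, from 0.72 mL.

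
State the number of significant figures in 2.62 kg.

2.62: every digit is nonzero and significant.

3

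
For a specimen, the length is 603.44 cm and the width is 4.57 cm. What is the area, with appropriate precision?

area = 603.44 cm × 4.57 cm = 2757.7208 cm².
603.44 has 5 significant figures; 4.57 has 3.
Division/multiplication keeps the fewest: 3 significant figures.
Rounded: 2.76 × 10³ cm².

2.76 × 10³ cm²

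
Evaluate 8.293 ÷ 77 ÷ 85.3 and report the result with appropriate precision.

0.0013

8.293 ÷ 77 ÷ 85.3 = 0.00126261780424…
Multiplication/division keeps the fewest significant figures: 8.293 → 4 s.f., 77 → 2 s.f., 85.3 → 3 s.f.; limit is 2.
Rounded to 2 significant figures: 0.0013.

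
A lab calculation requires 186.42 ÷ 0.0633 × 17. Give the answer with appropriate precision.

186.42 ÷ 0.0633 × 17 = 50065.4028436…
Multiplication/division keeps the fewest significant figures: 186.42 → 5 s.f., 0.0633 → 3 s.f., 17 → 2 s.f.; limit is 2.
Rounded to 2 significant figures: 5.0 × 10⁴.

5.0 × 10⁴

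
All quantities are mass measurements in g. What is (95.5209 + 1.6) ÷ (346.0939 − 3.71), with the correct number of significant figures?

0.284

95.5209 + 1.6 = 97.1209, limited to 1 d.p. → 3 s.f.; 346.0939 − 3.71 = 342.3839, limited to 2 d.p. → 5 s.f.
Carrying full precision, 97.1209 ÷ 342.3839 = 0.283660826341…; keep min(3, 5) = 3 s.f.
Rounded to 3 significant figures: 0.284.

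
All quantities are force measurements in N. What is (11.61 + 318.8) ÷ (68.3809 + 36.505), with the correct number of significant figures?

11.61 + 318.8 = 330.41, limited to 1 d.p. → 4 s.f.; 68.3809 + 36.505 = 104.8859, limited to 3 d.p. → 6 s.f.
Carrying full precision, 330.41 ÷ 104.8859 = 3.15018510591…; keep min(4, 6) = 4 s.f.
Rounded to 4 significant figures: 3.150.

3.150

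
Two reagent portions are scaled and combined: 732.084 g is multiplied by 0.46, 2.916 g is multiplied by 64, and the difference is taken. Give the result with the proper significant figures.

1.5 × 10^2 g

732.084 × 0.46 = 336.75864 → 3.4 × 10^2 g (2 s.f., last digit at the 10^1 place).
2.916 × 64 = 186.624 → 1.9 × 10^2 g (2 s.f., last digit at the 10^1 place).
Difference: 150.13464 g; keep the coarser place, 10^1.
Result: 1.5 × 10^2 g.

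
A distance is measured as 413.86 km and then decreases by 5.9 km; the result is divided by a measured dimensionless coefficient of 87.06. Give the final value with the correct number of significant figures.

413.86 km − 5.9 km = 407.96 km; the difference is limited to 1 decimal place (4 s.f.).
Carrying full precision, 407.96 ÷ 87.06 = 4.68596370319… km; 87.06 has 4 s.f., so the result keeps min(4, 4) = 4 s.f.
Rounded to 4 significant figures: 4.686 km.

4.686 km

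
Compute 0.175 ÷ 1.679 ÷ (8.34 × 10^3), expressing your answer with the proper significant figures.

1.25 × 10^-5

0.175 ÷ 1.679 ÷ (8.34 × 10^3) = 0.0000124974469501…
Multiplication/division keeps the fewest significant figures: 0.175 → 3 s.f., 1.679 → 4 s.f., 8.34 × 10^3 → 3 s.f.; limit is 3.
Rounded to 3 significant figures: 1.25 × 10^-5.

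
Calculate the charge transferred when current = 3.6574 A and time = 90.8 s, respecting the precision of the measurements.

charge transferred = 3.6574 A × 90.8 s = 332.09192 C.
3.6574 has 5 significant figures; 90.8 has 3.
Division/multiplication keeps the fewest: 3 significant figures.
Rounded: 332 C.

332 C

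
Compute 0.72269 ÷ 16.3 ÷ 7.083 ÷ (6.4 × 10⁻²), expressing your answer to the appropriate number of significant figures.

0.098

0.72269 ÷ 16.3 ÷ 7.083 ÷ (6.4 × 10⁻²) = 0.0978063890123…
Multiplication/division keeps the fewest significant figures: 0.72269 → 5 s.f., 16.3 → 3 s.f., 7.083 → 4 s.f., 6.4 × 10⁻² → 2 s.f.; limit is 2.
Rounded to 2 significant figures: 0.098.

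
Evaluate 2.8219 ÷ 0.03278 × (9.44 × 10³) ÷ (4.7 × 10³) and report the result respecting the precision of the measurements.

2.8219 ÷ 0.03278 × (9.44 × 10³) ÷ (4.7 × 10³) = 172.904703179…
Multiplication/division keeps the fewest significant figures: 2.8219 → 5 s.f., 0.03278 → 4 s.f., 9.44 × 10³ → 3 s.f., 4.7 × 10³ → 2 s.f.; limit is 2.
Rounded to 2 significant figures: 1.7 × 10².

1.7 × 10²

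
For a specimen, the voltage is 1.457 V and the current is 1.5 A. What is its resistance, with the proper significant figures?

0.97 Ω

resistance = 1.457 V ÷ 1.5 A = 0.971333333333… Ω.
1.457 has 4 significant figures; 1.5 has 2.
Division/multiplication keeps the fewest: 2 significant figures.
Rounded: 0.97 Ω.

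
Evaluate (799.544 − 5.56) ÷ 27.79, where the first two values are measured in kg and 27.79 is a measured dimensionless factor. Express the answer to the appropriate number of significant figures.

28.57 kg

799.544 kg − 5.56 kg = 793.984 kg; the difference is limited to 2 decimal places (5 s.f.).
Carrying full precision, 793.984 ÷ 27.79 = 28.5708528248… kg; 27.79 has 4 s.f., so the result keeps min(5, 4) = 4 s.f.
Rounded to 4 significant figures: 28.57 kg.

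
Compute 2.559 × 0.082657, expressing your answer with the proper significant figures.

0.2115

2.559 × 0.082657 = 0.211519263
Multiplication/division keeps the fewest significant figures: 2.559 → 4 s.f., 0.082657 → 5 s.f.; limit is 4.
Rounded to 4 significant figures: 0.2115.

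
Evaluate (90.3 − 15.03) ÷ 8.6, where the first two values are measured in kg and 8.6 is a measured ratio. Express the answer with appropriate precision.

90.3 kg − 15.03 kg = 75.27 kg; the difference is limited to 1 decimal place (3 s.f.).
Carrying full precision, 75.27 ÷ 8.6 = 8.7523255814… kg; 8.6 has 2 s.f., so the result keeps min(3, 2) = 2 s.f.
Rounded to 2 significant figures: 8.8 kg.

8.8 kg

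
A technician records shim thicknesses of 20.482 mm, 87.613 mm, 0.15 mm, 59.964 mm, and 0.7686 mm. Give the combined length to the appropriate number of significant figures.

20.482 mm + 87.613 mm + 0.15 mm + 59.964 mm + 0.7686 mm = 168.9776 mm.
Addition/subtraction keeps the fewest decimal places: 20.482 → 3 decimal places, 87.613 → 3 decimal places, 0.15 → 2 decimal places, 59.964 → 3 decimal places, 0.7686 → 4 decimal places; limit is 2.
Rounded to 2 decimal places: 168.98 mm.

168.98 mm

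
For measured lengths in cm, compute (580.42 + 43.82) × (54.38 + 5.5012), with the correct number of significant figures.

3.738 × 10⁴ cm²

580.42 + 43.82 = 624.24, limited to 2 d.p. → 5 s.f.; 54.38 + 5.5012 = 59.8812, limited to 2 d.p. → 4 s.f.
Carrying full precision, 624.24 × 59.8812 = 37380.240288; keep min(5, 4) = 4 s.f.
Rounded to 4 significant figures: 3.738 × 10⁴ cm².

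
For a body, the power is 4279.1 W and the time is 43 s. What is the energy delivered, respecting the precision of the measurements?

1.8 × 10⁵ J

energy delivered = 4279.1 W × 43 s = 184001.3 J.
4279.1 has 5 significant figures; 43 has 2.
Division/multiplication keeps the fewest: 2 significant figures.
Rounded: 1.8 × 10⁵ J.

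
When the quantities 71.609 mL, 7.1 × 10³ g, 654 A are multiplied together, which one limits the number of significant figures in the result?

7.1 × 10³ g

71.609 mL → 5 s.f.; 7.1 × 10³ g → 2 s.f.; 654 A → 3 s.f.
The fewest is 2 significant figures, from 7.1 × 10³ g.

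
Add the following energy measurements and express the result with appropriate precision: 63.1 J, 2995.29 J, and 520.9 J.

3579.3 J

63.1 J + 2995.29 J + 520.9 J = 3579.29 J.
Addition/subtraction keeps the fewest decimal places: 63.1 → 1 decimal place, 2995.29 → 2 decimal places, 520.9 → 1 decimal place; limit is 1.
Rounded to 1 decimal place: 3579.3 J.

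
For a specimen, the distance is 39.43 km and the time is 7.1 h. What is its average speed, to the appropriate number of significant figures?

average speed = 39.43 km ÷ 7.1 h = 5.55352112676… km/h.
39.43 has 4 significant figures; 7.1 has 2.
Division/multiplication keeps the fewest: 2 significant figures.
Rounded: 5.6 km/h.

5.6 km/h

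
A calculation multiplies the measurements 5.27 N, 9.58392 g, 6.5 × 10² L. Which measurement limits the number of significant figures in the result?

5.27 N → 3 s.f.; 9.58392 g → 6 s.f.; 6.5 × 10² L → 2 s.f.
The fewest is 2 significant figures, from 6.5 × 10² L.

6.5 × 10² L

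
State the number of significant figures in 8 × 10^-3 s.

1

8 × 10^-3: in scientific notation every digit of the coefficient is significant.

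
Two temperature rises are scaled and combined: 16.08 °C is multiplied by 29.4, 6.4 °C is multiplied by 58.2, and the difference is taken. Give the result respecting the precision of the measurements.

1.0 × 10² °C

16.08 × 29.4 = 472.752 → 4.73 × 10² °C (3 s.f., last digit at the 10^0 place).
6.4 × 58.2 = 372.48 → 3.7 × 10² °C (2 s.f., last digit at the 10^1 place).
Difference: 100.272 °C; keep the coarser place, 10^1.
Result: 1.0 × 10² °C.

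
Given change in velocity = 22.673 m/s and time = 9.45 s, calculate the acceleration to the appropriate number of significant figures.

2.40 m/s²

acceleration = 22.673 m/s ÷ 9.45 s = 2.39925925926… m/s².
22.673 has 5 significant figures; 9.45 has 3.
Division/multiplication keeps the fewest: 3 significant figures.
Rounded: 2.40 m/s².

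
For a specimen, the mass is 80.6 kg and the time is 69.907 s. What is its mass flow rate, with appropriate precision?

1.15 kg/s

mass flow rate = 80.6 kg ÷ 69.907 s = 1.15296036162… kg/s.
80.6 has 3 significant figures; 69.907 has 5.
Division/multiplication keeps the fewest: 3 significant figures.
Rounded: 1.15 kg/s.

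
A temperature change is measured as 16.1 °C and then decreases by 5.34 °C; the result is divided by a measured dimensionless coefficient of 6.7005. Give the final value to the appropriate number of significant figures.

1.61 °C

16.1 °C − 5.34 °C = 10.76 °C; the difference is limited to 1 decimal place (3 s.f.).
Carrying full precision, 10.76 ÷ 6.7005 = 1.60585030968… °C; 6.7005 has 5 s.f., so the result keeps min(3, 5) = 3 s.f.
Rounded to 3 significant figures: 1.61 °C.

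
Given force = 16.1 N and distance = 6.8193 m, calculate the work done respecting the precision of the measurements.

work done = 16.1 N × 6.8193 m = 109.79073 J.
16.1 has 3 significant figures; 6.8193 has 5.
Division/multiplication keeps the fewest: 3 significant figures.
Rounded: 1.10 × 10^2 J.

1.10 × 10^2 J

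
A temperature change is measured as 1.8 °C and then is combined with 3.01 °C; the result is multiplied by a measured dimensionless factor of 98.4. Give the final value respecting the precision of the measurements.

1.8 °C + 3.01 °C = 4.81 °C; the sum is limited to 1 decimal place (2 s.f.).
Carrying full precision, 4.81 × 98.4 = 473.304 °C; 98.4 has 3 s.f., so the result keeps min(2, 3) = 2 s.f.
Rounded to 2 significant figures: 4.7 × 10² °C.

4.7 × 10² °C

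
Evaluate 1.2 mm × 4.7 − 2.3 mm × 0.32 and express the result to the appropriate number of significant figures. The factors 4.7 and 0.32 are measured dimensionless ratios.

4.9 mm

1.2 × 4.7 = 5.64 → 5.6 mm (2 s.f., last digit at the 10^-1 place).
2.3 × 0.32 = 0.736 → 0.74 mm (2 s.f., last digit at the 10^-2 place).
Difference: 4.904 mm; keep the coarser place, 10^-1.
Result: 4.9 mm.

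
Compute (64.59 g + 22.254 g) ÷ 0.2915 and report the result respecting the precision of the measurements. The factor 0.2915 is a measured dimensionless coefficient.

297.9 g

64.59 g + 22.254 g = 86.844 g; the sum is limited to 2 decimal places (4 s.f.).
Carrying full precision, 86.844 ÷ 0.2915 = 297.92109777… g; 0.2915 has 4 s.f., so the result keeps min(4, 4) = 4 s.f.
Rounded to 4 significant figures: 297.9 g.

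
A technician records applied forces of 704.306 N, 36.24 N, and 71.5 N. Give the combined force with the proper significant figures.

812.0 N

704.306 N + 36.24 N + 71.5 N = 812.046 N.
Addition/subtraction keeps the fewest decimal places: 704.306 → 3 decimal places, 36.24 → 2 decimal places, 71.5 → 1 decimal place; limit is 1.
Rounded to 1 decimal place: 812.0 N.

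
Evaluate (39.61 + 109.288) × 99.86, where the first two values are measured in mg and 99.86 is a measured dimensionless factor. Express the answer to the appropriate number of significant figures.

1.487 × 10^4 mg

39.61 mg + 109.288 mg = 148.898 mg; the sum is limited to 2 decimal places (5 s.f.).
Carrying full precision, 148.898 × 99.86 = 14868.95428 mg; 99.86 has 4 s.f., so the result keeps min(5, 4) = 4 s.f.
Rounded to 4 significant figures: 1.487 × 10^4 mg.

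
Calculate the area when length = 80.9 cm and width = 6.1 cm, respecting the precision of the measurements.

area = 80.9 cm × 6.1 cm = 493.49 cm².
80.9 has 3 significant figures; 6.1 has 2.
Division/multiplication keeps the fewest: 2 significant figures.
Rounded: 4.9 × 10^2 cm².

4.9 × 10^2 cm²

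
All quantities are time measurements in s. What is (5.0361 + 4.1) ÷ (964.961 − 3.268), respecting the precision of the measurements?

0.0095

5.0361 + 4.1 = 9.1361, limited to 1 d.p. → 2 s.f.; 964.961 − 3.268 = 961.693, limited to 3 d.p. → 6 s.f.
Carrying full precision, 9.1361 ÷ 961.693 = 0.00950001715724…; keep min(2, 6) = 2 s.f.
Rounded to 2 significant figures: 0.0095.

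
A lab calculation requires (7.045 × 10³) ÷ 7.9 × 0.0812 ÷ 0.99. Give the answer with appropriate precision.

73

(7.045 × 10³) ÷ 7.9 × 0.0812 ÷ 0.99 = 73.1433320547…
Multiplication/division keeps the fewest significant figures: 7.045 × 10³ → 4 s.f., 7.9 → 2 s.f., 0.0812 → 3 s.f., 0.99 → 2 s.f.; limit is 2.
Rounded to 2 significant figures: 73.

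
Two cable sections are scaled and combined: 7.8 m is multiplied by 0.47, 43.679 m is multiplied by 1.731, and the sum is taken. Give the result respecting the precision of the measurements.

7.8 × 0.47 = 3.666 → 3.7 m (2 s.f., last digit at the 10^-1 place).
43.679 × 1.731 = 75.608349 → 75.61 m (4 s.f., last digit at the 10^-2 place).
Sum: 79.274349 m; keep the coarser place, 10^-1.
Result: 79.3 m.

79.3 m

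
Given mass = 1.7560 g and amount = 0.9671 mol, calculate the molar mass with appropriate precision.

1.816 g/mol

molar mass = 1.7560 g ÷ 0.9671 mol = 1.81573777272… g/mol.
1.7560 has 5 significant figures; 0.9671 has 4.
Division/multiplication keeps the fewest: 4 significant figures.
Rounded: 1.816 g/mol.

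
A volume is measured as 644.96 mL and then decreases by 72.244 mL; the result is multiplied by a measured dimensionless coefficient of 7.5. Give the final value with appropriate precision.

4.3 × 10³ mL

644.96 mL − 72.244 mL = 572.716 mL; the difference is limited to 2 decimal places (5 s.f.).
Carrying full precision, 572.716 × 7.5 = 4295.37 mL; 7.5 has 2 s.f., so the result keeps min(5, 2) = 2 s.f.
Rounded to 2 significant figures: 4.3 × 10³ mL.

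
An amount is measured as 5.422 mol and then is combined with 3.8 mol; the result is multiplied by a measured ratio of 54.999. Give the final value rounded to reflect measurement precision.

5.422 mol + 3.8 mol = 9.222 mol; the sum is limited to 1 decimal place (2 s.f.).
Carrying full precision, 9.222 × 54.999 = 507.200778 mol; 54.999 has 5 s.f., so the result keeps min(2, 5) = 2 s.f.
Rounded to 2 significant figures: 5.1 × 10² mol.

5.1 × 10² mol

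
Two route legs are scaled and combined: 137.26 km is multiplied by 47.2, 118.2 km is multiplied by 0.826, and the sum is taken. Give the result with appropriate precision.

6.58 × 10^3 km

137.26 × 47.2 = 6478.672 → 6.48 × 10^3 km (3 s.f., last digit at the 10^1 place).
118.2 × 0.826 = 97.6332 → 97.6 km (3 s.f., last digit at the 10^-1 place).
Sum: 6576.3052 km; keep the coarser place, 10^1.
Result: 6.58 × 10^3 km.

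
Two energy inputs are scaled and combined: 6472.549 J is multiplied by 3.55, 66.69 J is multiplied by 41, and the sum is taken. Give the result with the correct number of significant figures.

6472.549 × 3.55 = 22977.54895 → 2.30 × 10^4 J (3 s.f., last digit at the 10^2 place).
66.69 × 41 = 2734.29 → 2.7 × 10^3 J (2 s.f., last digit at the 10^2 place).
Sum: 25711.83895 J; keep the coarser place, 10^2.
Result: 2.57 × 10^4 J.

2.57 × 10^4 J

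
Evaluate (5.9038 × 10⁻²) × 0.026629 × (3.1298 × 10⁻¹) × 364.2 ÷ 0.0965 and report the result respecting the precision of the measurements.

(5.9038 × 10⁻²) × 0.026629 × (3.1298 × 10⁻¹) × 364.2 ÷ 0.0965 = 1.85701626965…
Multiplication/division keeps the fewest significant figures: 5.9038 × 10⁻² → 5 s.f., 0.026629 → 5 s.f., 3.1298 × 10⁻¹ → 5 s.f., 364.2 → 4 s.f., 0.0965 → 3 s.f.; limit is 3.
Rounded to 3 significant figures: 1.86.

1.86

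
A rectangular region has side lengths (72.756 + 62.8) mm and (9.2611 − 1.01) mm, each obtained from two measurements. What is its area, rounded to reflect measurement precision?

72.756 + 62.8 = 135.556, limited to 1 d.p. → 4 s.f.; 9.2611 − 1.01 = 8.2511, limited to 2 d.p. → 3 s.f.
Carrying full precision, 135.556 × 8.2511 = 1118.4861116; keep min(4, 3) = 3 s.f.
Rounded to 3 significant figures: 1.12 × 10^3 mm².

1.12 × 10^3 mm²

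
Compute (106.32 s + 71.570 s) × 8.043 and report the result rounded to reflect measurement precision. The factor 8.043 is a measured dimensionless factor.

1431 s

106.32 s + 71.570 s = 177.890 s; the sum is limited to 2 decimal places (5 s.f.).
Carrying full precision, 177.890 × 8.043 = 1430.76927 s; 8.043 has 4 s.f., so the result keeps min(5, 4) = 4 s.f.
Rounded to 4 significant figures: 1431 s.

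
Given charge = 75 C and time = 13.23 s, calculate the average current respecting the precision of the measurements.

5.7 A

average current = 75 C ÷ 13.23 s = 5.66893424036… A.
75 has 2 significant figures; 13.23 has 4.
Division/multiplication keeps the fewest: 2 significant figures.
Rounded: 5.7 A.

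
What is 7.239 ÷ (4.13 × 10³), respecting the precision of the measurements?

0.00175

7.239 ÷ (4.13 × 10³) = 0.00175278450363…
Multiplication/division keeps the fewest significant figures: 7.239 → 4 s.f., 4.13 × 10³ → 3 s.f.; limit is 3.
Rounded to 3 significant figures: 0.00175.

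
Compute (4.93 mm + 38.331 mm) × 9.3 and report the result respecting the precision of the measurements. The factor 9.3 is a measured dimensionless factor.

4.0 × 10² mm

4.93 mm + 38.331 mm = 43.261 mm; the sum is limited to 2 decimal places (4 s.f.).
Carrying full precision, 43.261 × 9.3 = 402.3273 mm; 9.3 has 2 s.f., so the result keeps min(4, 2) = 2 s.f.
Rounded to 2 significant figures: 4.0 × 10² mm.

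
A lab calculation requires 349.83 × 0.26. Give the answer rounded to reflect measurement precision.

91

349.83 × 0.26 = 90.9558
Multiplication/division keeps the fewest significant figures: 349.83 → 5 s.f., 0.26 → 2 s.f.; limit is 2.
Rounded to 2 significant figures: 91.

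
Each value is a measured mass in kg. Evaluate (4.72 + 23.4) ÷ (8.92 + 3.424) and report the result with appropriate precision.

2.28

4.72 + 23.4 = 28.12, limited to 1 d.p. → 3 s.f.; 8.92 + 3.424 = 12.344, limited to 2 d.p. → 4 s.f.
Carrying full precision, 28.12 ÷ 12.344 = 2.27802981205…; keep min(3, 4) = 3 s.f.
Rounded to 3 significant figures: 2.28.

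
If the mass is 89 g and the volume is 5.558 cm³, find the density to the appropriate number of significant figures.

density = 89 g ÷ 5.558 cm³ = 16.0129543001… g/cm³.
89 has 2 significant figures; 5.558 has 4.
Division/multiplication keeps the fewest: 2 significant figures.
Rounded: 16 g/cm³.

16 g/cm³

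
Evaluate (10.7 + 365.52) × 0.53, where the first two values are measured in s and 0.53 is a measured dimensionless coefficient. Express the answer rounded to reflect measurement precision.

10.7 s + 365.52 s = 376.22 s; the sum is limited to 1 decimal place (4 s.f.).
Carrying full precision, 376.22 × 0.53 = 199.3966 s; 0.53 has 2 s.f., so the result keeps min(4, 2) = 2 s.f.
Rounded to 2 significant figures: 2.0 × 10^2 s.

2.0 × 10^2 s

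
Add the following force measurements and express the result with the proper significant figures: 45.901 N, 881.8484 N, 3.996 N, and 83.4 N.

45.901 N + 881.8484 N + 3.996 N + 83.4 N = 1015.1454 N.
Addition/subtraction keeps the fewest decimal places: 45.901 → 3 decimal places, 881.8484 → 4 decimal places, 3.996 → 3 decimal places, 83.4 → 1 decimal place; limit is 1.
Rounded to 1 decimal place: 1015.1 N.

1015.1 N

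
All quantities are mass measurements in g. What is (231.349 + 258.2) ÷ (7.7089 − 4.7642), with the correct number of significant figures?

166.2

231.349 + 258.2 = 489.549, limited to 1 d.p. → 4 s.f.; 7.7089 − 4.7642 = 2.9447, limited to 4 d.p. → 5 s.f.
Carrying full precision, 489.549 ÷ 2.9447 = 166.2474955…; keep min(4, 5) = 4 s.f.
Rounded to 4 significant figures: 166.2.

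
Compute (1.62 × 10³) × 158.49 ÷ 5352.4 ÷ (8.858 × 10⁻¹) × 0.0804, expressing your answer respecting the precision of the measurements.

4.35

(1.62 × 10³) × 158.49 ÷ 5352.4 ÷ (8.858 × 10⁻¹) × 0.0804 = 4.35400266693…
Multiplication/division keeps the fewest significant figures: 1.62 × 10³ → 3 s.f., 158.49 → 5 s.f., 5352.4 → 5 s.f., 8.858 × 10⁻¹ → 4 s.f., 0.0804 → 3 s.f.; limit is 3.
Rounded to 3 significant figures: 4.35.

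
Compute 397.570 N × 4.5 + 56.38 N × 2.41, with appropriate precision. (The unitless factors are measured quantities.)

397.570 × 4.5 = 1789.065 → 1.8 × 10³ N (2 s.f., last digit at the 10^2 place).
56.38 × 2.41 = 135.8758 → 136 N (3 s.f., last digit at the 10^0 place).
Sum: 1924.9408 N; keep the coarser place, 10^2.
Result: 1.9 × 10³ N.

1.9 × 10³ N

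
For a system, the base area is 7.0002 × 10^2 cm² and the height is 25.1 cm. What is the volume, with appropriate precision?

volume = 7.0002 × 10^2 cm² × 25.1 cm = 17570.502 cm³.
7.0002 × 10^2 has 5 significant figures; 25.1 has 3.
Division/multiplication keeps the fewest: 3 significant figures.
Rounded: 1.76 × 10^4 cm³.

1.76 × 10^4 cm³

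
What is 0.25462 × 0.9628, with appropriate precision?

0.2451

0.25462 × 0.9628 = 0.245148136
Multiplication/division keeps the fewest significant figures: 0.25462 → 5 s.f., 0.9628 → 4 s.f.; limit is 4.
Rounded to 4 significant figures: 0.2451.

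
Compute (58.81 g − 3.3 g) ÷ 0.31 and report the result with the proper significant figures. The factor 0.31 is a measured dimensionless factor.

58.81 g − 3.3 g = 55.51 g; the difference is limited to 1 decimal place (3 s.f.).
Carrying full precision, 55.51 ÷ 0.31 = 179.064516129… g; 0.31 has 2 s.f., so the result keeps min(3, 2) = 2 s.f.
Rounded to 2 significant figures: 1.8 × 10^2 g.

1.8 × 10^2 g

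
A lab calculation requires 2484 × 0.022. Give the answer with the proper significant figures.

2484 × 0.022 = 54.648
Multiplication/division keeps the fewest significant figures: 2484 → 4 s.f., 0.022 → 2 s.f.; limit is 2.
Rounded to 2 significant figures: 55.

55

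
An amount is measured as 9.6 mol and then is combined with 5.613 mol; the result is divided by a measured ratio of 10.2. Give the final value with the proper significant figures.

1.49 mol

9.6 mol + 5.613 mol = 15.213 mol; the sum is limited to 1 decimal place (3 s.f.).
Carrying full precision, 15.213 ÷ 10.2 = 1.49147058824… mol; 10.2 has 3 s.f., so the result keeps min(3, 3) = 3 s.f.
Rounded to 3 significant figures: 1.49 mol.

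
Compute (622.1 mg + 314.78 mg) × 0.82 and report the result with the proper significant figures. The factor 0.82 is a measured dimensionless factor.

7.7 × 10² mg

622.1 mg + 314.78 mg = 936.88 mg; the sum is limited to 1 decimal place (4 s.f.).
Carrying full precision, 936.88 × 0.82 = 768.2416 mg; 0.82 has 2 s.f., so the result keeps min(4, 2) = 2 s.f.
Rounded to 2 significant figures: 7.7 × 10² mg.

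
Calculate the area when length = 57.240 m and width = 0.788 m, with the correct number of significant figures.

45.1 m²

area = 57.240 m × 0.788 m = 45.10512 m².
57.240 has 5 significant figures; 0.788 has 3.
Division/multiplication keeps the fewest: 3 significant figures.
Rounded: 45.1 m².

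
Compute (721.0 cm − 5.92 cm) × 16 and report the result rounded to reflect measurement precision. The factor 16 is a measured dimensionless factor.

1.1 × 10⁴ cm

721.0 cm − 5.92 cm = 715.08 cm; the difference is limited to 1 decimal place (4 s.f.).
Carrying full precision, 715.08 × 16 = 11441.28 cm; 16 has 2 s.f., so the result keeps min(4, 2) = 2 s.f.
Rounded to 2 significant figures: 1.1 × 10⁴ cm.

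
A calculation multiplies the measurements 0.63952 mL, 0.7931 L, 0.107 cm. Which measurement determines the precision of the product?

0.63952 mL → 5 s.f.; 0.7931 L → 4 s.f.; 0.107 cm → 3 s.f.
The fewest is 3 significant figures, from 0.107 cm.

0.107 cm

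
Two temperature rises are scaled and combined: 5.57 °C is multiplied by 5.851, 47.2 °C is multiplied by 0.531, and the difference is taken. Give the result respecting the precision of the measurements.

5.57 × 5.851 = 32.59007 → 32.6 °C (3 s.f., last digit at the 10^-1 place).
47.2 × 0.531 = 25.0632 → 25.1 °C (3 s.f., last digit at the 10^-1 place).
Difference: 7.52687 °C; keep the coarser place, 10^-1.
Result: 7.5 °C.

7.5 °C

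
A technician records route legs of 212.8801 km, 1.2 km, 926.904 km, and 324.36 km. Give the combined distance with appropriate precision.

212.8801 km + 1.2 km + 926.904 km + 324.36 km = 1465.3441 km.
Addition/subtraction keeps the fewest decimal places: 212.8801 → 4 decimal places, 1.2 → 1 decimal place, 926.904 → 3 decimal places, 324.36 → 2 decimal places; limit is 1.
Rounded to 1 decimal place: 1465.3 km.

1465.3 km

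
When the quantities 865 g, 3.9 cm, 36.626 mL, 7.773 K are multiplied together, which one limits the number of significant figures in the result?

865 g → 3 s.f.; 3.9 cm → 2 s.f.; 36.626 mL → 5 s.f.; 7.773 K → 4 s.f.
The fewest is 2 significant figures, from 3.9 cm.

3.9 cm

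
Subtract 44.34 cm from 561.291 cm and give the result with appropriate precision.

561.291 cm − 44.34 cm = 516.951 cm.
Addition/subtraction keeps the fewest decimal places: 561.291 → 3 decimal places, 44.34 → 2 decimal places; limit is 2.
Rounded to 2 decimal places: 5.1695 × 10² cm.

5.1695 × 10² cm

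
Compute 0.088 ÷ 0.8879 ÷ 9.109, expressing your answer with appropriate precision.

0.011

0.088 ÷ 0.8879 ÷ 9.109 = 0.0108804764699…
Multiplication/division keeps the fewest significant figures: 0.088 → 2 s.f., 0.8879 → 4 s.f., 9.109 → 4 s.f.; limit is 2.
Rounded to 2 significant figures: 0.011.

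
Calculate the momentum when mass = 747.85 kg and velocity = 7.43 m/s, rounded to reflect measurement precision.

5.56 × 10^3 kg·m/s

momentum = 747.85 kg × 7.43 m/s = 5556.5255 kg·m/s.
747.85 has 5 significant figures; 7.43 has 3.
Division/multiplication keeps the fewest: 3 significant figures.
Rounded: 5.56 × 10^3 kg·m/s.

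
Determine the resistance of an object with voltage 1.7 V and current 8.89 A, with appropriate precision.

0.19 Ω

resistance = 1.7 V ÷ 8.89 A = 0.191226096738… Ω.
1.7 has 2 significant figures; 8.89 has 3.
Division/multiplication keeps the fewest: 2 significant figures.
Rounded: 0.19 Ω.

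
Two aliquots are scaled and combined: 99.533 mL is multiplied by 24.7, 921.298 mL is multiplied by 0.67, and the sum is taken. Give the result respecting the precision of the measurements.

99.533 × 24.7 = 2458.4651 → 2.46 × 10^3 mL (3 s.f., last digit at the 10^1 place).
921.298 × 0.67 = 617.26966 → 6.2 × 10^2 mL (2 s.f., last digit at the 10^1 place).
Sum: 3075.73476 mL; keep the coarser place, 10^1.
Result: 3.08 × 10^3 mL.

3.08 × 10^3 mL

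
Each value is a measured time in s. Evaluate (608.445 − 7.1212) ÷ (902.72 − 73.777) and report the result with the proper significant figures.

608.445 − 7.1212 = 601.3238, limited to 3 d.p. → 6 s.f.; 902.72 − 73.777 = 828.943, limited to 2 d.p. → 5 s.f.
Carrying full precision, 601.3238 ÷ 828.943 = 0.725410311686…; keep min(6, 5) = 5 s.f.
Rounded to 5 significant figures: 0.72541.

0.72541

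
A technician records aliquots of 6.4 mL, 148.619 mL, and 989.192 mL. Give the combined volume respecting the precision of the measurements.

1144.2 mL

6.4 mL + 148.619 mL + 989.192 mL = 1144.211 mL.
Addition/subtraction keeps the fewest decimal places: 6.4 → 1 decimal place, 148.619 → 3 decimal places, 989.192 → 3 decimal places; limit is 1.
Rounded to 1 decimal place: 1144.2 mL.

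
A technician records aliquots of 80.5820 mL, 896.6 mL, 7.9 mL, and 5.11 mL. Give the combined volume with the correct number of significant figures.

990.2 mL

80.5820 mL + 896.6 mL + 7.9 mL + 5.11 mL = 990.1920 mL.
Addition/subtraction keeps the fewest decimal places: 80.5820 → 4 decimal places, 896.6 → 1 decimal place, 7.9 → 1 decimal place, 5.11 → 2 decimal places; limit is 1.
Rounded to 1 decimal place: 990.2 mL.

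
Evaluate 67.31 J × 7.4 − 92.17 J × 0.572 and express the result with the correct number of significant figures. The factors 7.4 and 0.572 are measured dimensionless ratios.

67.31 × 7.4 = 498.094 → 5.0 × 10² J (2 s.f., last digit at the 10^1 place).
92.17 × 0.572 = 52.72124 → 52.7 J (3 s.f., last digit at the 10^-1 place).
Difference: 445.37276 J; keep the coarser place, 10^1.
Result: 4.5 × 10² J.

4.5 × 10² J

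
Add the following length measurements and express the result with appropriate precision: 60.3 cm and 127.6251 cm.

187.9 cm

60.3 cm + 127.6251 cm = 187.9251 cm.
Addition/subtraction keeps the fewest decimal places: 60.3 → 1 decimal place, 127.6251 → 4 decimal places; limit is 1.
Rounded to 1 decimal place: 187.9 cm.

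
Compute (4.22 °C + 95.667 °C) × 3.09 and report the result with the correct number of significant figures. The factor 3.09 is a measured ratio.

309 °C

4.22 °C + 95.667 °C = 99.887 °C; the sum is limited to 2 decimal places (4 s.f.).
Carrying full precision, 99.887 × 3.09 = 308.65083 °C; 3.09 has 3 s.f., so the result keeps min(4, 3) = 3 s.f.
Rounded to 3 significant figures: 309 °C.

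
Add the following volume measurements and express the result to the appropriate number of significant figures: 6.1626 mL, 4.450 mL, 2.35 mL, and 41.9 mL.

6.1626 mL + 4.450 mL + 2.35 mL + 41.9 mL = 54.8626 mL.
Addition/subtraction keeps the fewest decimal places: 6.1626 → 4 decimal places, 4.450 → 3 decimal places, 2.35 → 2 decimal places, 41.9 → 1 decimal place; limit is 1.
Rounded to 1 decimal place: 54.9 mL.

54.9 mL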